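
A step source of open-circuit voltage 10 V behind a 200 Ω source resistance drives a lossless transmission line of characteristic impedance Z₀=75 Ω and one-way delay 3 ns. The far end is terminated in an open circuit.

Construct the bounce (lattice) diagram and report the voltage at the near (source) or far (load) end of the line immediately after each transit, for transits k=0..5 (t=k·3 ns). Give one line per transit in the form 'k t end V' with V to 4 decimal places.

Γ_L=1.000000, Γ_S=0.454545; launch V₁=10·75/275=2.727273
k=0 src: V=2.7273
k=1 load: inc=2.727273, refl=2.727273·1.000000=2.7273; V=0.000000+2.727273+2.727273=5.4545
k=2 src: inc=2.727273, refl=2.727273·0.454545=1.2397; V=2.727273+2.727273+1.239669=6.6942
k=3 load: inc=1.239669, refl=1.239669·1.000000=1.2397; V=5.454545+1.239669+1.239669=7.9339
k=4 src: inc=1.239669, refl=1.239669·0.454545=0.5635; V=6.694215+1.239669+0.563486=8.4974
k=5 load: inc=0.563486, refl=0.563486·1.000000=0.5635; V=7.933884+0.563486+0.563486=9.0609

0 0 source 2.7273
1 3 load 5.4545
2 6 source 6.6942
3 9 load 7.9339
4 12 source 8.4974
5 15 load 9.0609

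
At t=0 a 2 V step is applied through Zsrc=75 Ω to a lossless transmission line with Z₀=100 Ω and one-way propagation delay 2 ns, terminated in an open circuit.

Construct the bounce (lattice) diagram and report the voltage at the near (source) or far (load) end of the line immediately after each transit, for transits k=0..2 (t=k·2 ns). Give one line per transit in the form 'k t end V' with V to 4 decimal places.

Γ_L=1.000000, Γ_S=-0.142857; launch V₁=2·100/175=1.142857
k=0 src: V=1.1429
k=1 load: inc=1.142857, refl=1.142857·1.000000=1.1429; V=0.000000+1.142857+1.142857=2.2857
k=2 src: inc=1.142857, refl=1.142857·-0.142857=-0.1633; V=1.142857+1.142857+-0.163265=2.1224

0 0 source 1.1429
1 2 load 2.2857
2 4 source 2.1224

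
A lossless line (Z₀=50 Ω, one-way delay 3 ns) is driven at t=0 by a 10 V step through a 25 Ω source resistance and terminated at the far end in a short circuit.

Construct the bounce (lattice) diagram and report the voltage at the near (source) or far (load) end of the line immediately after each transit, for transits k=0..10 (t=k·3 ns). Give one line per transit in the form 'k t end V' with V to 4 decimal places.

Γ_L=-1.000000, Γ_S=-0.333333; launch V₁=10·50/75=6.666667
k=0 src: V=6.6667
k=1 load: inc=6.666667, refl=6.666667·-1.000000=-6.6667; V=0.000000+6.666667+-6.666667=0.0000
k=2 src: inc=-6.666667, refl=-6.666667·-0.333333=2.2222; V=6.666667+-6.666667+2.222222=2.2222
k=3 load: inc=2.222222, refl=2.222222·-1.000000=-2.2222; V=0.000000+2.222222+-2.222222=0.0000
k=4 src: inc=-2.222222, refl=-2.222222·-0.333333=0.7407; V=2.222222+-2.222222+0.740741=0.7407
k=5 load: inc=0.740741, refl=0.740741·-1.000000=-0.7407; V=0.000000+0.740741+-0.740741=0.0000
k=6 src: inc=-0.740741, refl=-0.740741·-0.333333=0.2469; V=0.740741+-0.740741+0.246914=0.2469
k=7 load: inc=0.246914, refl=0.246914·-1.000000=-0.2469; V=0.000000+0.246914+-0.246914=0.0000
k=8 src: inc=-0.246914, refl=-0.246914·-0.333333=0.0823; V=0.246914+-0.246914+0.082305=0.0823
k=9 load: inc=0.082305, refl=0.082305·-1.000000=-0.0823; V=0.000000+0.082305+-0.082305=0.0000
k=10 src: inc=-0.082305, refl=-0.082305·-0.333333=0.0274; V=0.082305+-0.082305+0.027435=0.0274

0 0 source 6.6667
1 3 load 0.0000
2 6 source 2.2222
3 9 load 0.0000
4 12 source 0.7407
5 15 load 0.0000
6 18 source 0.2469
7 21 load 0.0000
8 24 source 0.0823
9 27 load 0.0000
10 30 source 0.0274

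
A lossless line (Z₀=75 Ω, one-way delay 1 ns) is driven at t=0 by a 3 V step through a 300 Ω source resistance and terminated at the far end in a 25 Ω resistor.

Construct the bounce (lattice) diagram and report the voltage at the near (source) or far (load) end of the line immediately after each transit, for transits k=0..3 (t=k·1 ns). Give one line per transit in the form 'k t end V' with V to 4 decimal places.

Γ_L=-0.500000, Γ_S=0.600000; launch V₁=3·75/375=0.600000
k=0 src: V=0.6000
k=1 load: inc=0.600000, refl=0.600000·-0.500000=-0.3000; V=0.000000+0.600000+-0.300000=0.3000
k=2 src: inc=-0.300000, refl=-0.300000·0.600000=-0.1800; V=0.600000+-0.300000+-0.180000=0.1200
k=3 load: inc=-0.180000, refl=-0.180000·-0.500000=0.0900; V=0.300000+-0.180000+0.090000=0.2100

0 0 source 0.6000
1 1 load 0.3000
2 2 source 0.1200
3 3 load 0.2100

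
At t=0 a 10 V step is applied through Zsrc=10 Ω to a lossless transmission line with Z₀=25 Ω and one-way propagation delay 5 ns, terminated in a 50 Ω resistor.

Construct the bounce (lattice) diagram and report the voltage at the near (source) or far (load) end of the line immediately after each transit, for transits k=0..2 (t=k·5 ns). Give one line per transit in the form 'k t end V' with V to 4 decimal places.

Γ_L=0.333333, Γ_S=-0.428571; launch V₁=10·25/35=7.142857
k=0 src: V=7.1429
k=1 load: inc=7.142857, refl=7.142857·0.333333=2.3810; V=0.000000+7.142857+2.380952=9.5238
k=2 src: inc=2.380952, refl=2.380952·-0.428571=-1.0204; V=7.142857+2.380952+-1.020408=8.5034

0 0 source 7.1429
1 5 load 9.5238
2 10 source 8.5034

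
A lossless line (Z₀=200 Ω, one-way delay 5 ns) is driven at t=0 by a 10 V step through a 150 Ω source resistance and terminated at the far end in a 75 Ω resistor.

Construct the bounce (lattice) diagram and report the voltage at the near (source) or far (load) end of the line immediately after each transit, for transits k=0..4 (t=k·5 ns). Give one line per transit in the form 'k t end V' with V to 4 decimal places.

Γ_L=-0.454545, Γ_S=-0.142857; launch V₁=10·200/350=5.714286
k=0 src: V=5.7143
k=1 load: inc=5.714286, refl=5.714286·-0.454545=-2.5974; V=0.000000+5.714286+-2.597403=3.1169
k=2 src: inc=-2.597403, refl=-2.597403·-0.142857=0.3711; V=5.714286+-2.597403+0.371058=3.4879
k=3 load: inc=0.371058, refl=0.371058·-0.454545=-0.1687; V=3.116883+0.371058+-0.168663=3.3193
k=4 src: inc=-0.168663, refl=-0.168663·-0.142857=0.0241; V=3.487941+-0.168663+0.024095=3.3434

0 0 source 5.7143
1 5 load 3.1169
2 10 source 3.4879
3 15 load 3.3193
4 20 source 3.3434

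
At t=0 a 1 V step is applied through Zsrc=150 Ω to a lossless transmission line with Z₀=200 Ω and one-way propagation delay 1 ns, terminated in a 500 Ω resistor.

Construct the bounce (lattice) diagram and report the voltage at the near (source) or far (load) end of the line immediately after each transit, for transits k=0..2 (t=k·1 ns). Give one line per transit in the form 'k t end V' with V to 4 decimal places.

Γ_L=0.428571, Γ_S=-0.142857; launch V₁=1·200/350=0.571429
k=0 src: V=0.5714
k=1 load: inc=0.571429, refl=0.571429·0.428571=0.2449; V=0.000000+0.571429+0.244898=0.8163
k=2 src: inc=0.244898, refl=0.244898·-0.142857=-0.0350; V=0.571429+0.244898+-0.034985=0.7813

0 0 source 0.5714
1 1 load 0.8163
2 2 source 0.7813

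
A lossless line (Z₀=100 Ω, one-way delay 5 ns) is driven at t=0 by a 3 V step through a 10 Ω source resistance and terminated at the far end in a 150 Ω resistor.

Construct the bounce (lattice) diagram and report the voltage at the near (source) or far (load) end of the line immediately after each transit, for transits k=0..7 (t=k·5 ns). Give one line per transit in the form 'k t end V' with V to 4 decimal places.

Γ_L=0.200000, Γ_S=-0.818182; launch V₁=3·100/110=2.727273
k=0 src: V=2.7273
k=1 load: inc=2.727273, refl=2.727273·0.200000=0.5455; V=0.000000+2.727273+0.545455=3.2727
k=2 src: inc=0.545455, refl=0.545455·-0.818182=-0.4463; V=2.727273+0.545455+-0.446281=2.8264
k=3 load: inc=-0.446281, refl=-0.446281·0.200000=-0.0893; V=3.272727+-0.446281+-0.089256=2.7372
k=4 src: inc=-0.089256, refl=-0.089256·-0.818182=0.0730; V=2.826446+-0.089256+0.073028=2.8102
k=5 load: inc=0.073028, refl=0.073028·0.200000=0.0146; V=2.737190+0.073028+0.014606=2.8248
k=6 src: inc=0.014606, refl=0.014606·-0.818182=-0.0120; V=2.810218+0.014606+-0.011950=2.8129
k=7 load: inc=-0.011950, refl=-0.011950·0.200000=-0.0024; V=2.824823+-0.011950+-0.002390=2.8105

0 0 source 2.7273
1 5 load 3.2727
2 10 source 2.8264
3 15 load 2.7372
4 20 source 2.8102
5 25 load 2.8248
6 30 source 2.8129
7 35 load 2.8105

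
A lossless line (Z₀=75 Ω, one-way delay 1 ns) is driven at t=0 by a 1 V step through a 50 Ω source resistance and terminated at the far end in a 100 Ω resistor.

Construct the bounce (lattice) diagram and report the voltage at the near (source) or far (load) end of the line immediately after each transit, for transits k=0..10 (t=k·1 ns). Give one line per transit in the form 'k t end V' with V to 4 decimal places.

0 0 source 0.6000
1 1 load 0.6857
2 2 source 0.6686
3 3 load 0.6661
4 4 source 0.6666
5 5 load 0.6667
6 6 source 0.6667
7 7 load 0.6667
8 8 source 0.6667
9 9 load 0.6667
10 10 source 0.6667

Γ_L=0.142857, Γ_S=-0.200000; launch V₁=1·75/125=0.600000
k=0 src: V=0.6000
k=1 load: inc=0.600000, refl=0.600000·0.142857=0.0857; V=0.000000+0.600000+0.085714=0.6857
k=2 src: inc=0.085714, refl=0.085714·-0.200000=-0.0171; V=0.600000+0.085714+-0.017143=0.6686
k=3 load: inc=-0.017143, refl=-0.017143·0.142857=-0.0024; V=0.685714+-0.017143+-0.002449=0.6661
k=4 src: inc=-0.002449, refl=-0.002449·-0.200000=0.0005; V=0.668571+-0.002449+0.000490=0.6666
k=5 load: inc=0.000490, refl=0.000490·0.142857=0.0001; V=0.666122+0.000490+0.000070=0.6667
k=6 src: inc=0.000070, refl=0.000070·-0.200000=-0.0000; V=0.666612+0.000070+-0.000014=0.6667
k=7 load: inc=-0.000014, refl=-0.000014·0.142857=-0.0000; V=0.666682+-0.000014+-0.000002=0.6667
k=8 src: inc=-0.000002, refl=-0.000002·-0.200000=0.0000; V=0.666668+-0.000002+0.000000=0.6667
k=9 load: inc=0.000000, refl=0.000000·0.142857=0.0000; V=0.666666+0.000000+0.000000=0.6667
k=10 src: inc=0.000000, refl=0.000000·-0.200000=-0.0000; V=0.666667+0.000000+-0.000000=0.6667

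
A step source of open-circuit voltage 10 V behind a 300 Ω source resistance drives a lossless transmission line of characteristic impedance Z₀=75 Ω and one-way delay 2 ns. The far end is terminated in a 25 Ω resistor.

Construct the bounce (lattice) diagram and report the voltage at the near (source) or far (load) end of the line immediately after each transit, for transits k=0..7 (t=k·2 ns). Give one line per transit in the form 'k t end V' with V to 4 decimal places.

Γ_L=-0.500000, Γ_S=0.600000; launch V₁=10·75/375=2.000000
k=0 src: V=2.0000
k=1 load: inc=2.000000, refl=2.000000·-0.500000=-1.0000; V=0.000000+2.000000+-1.000000=1.0000
k=2 src: inc=-1.000000, refl=-1.000000·0.600000=-0.6000; V=2.000000+-1.000000+-0.600000=0.4000
k=3 load: inc=-0.600000, refl=-0.600000·-0.500000=0.3000; V=1.000000+-0.600000+0.300000=0.7000
k=4 src: inc=0.300000, refl=0.300000·0.600000=0.1800; V=0.400000+0.300000+0.180000=0.8800
k=5 load: inc=0.180000, refl=0.180000·-0.500000=-0.0900; V=0.700000+0.180000+-0.090000=0.7900
k=6 src: inc=-0.090000, refl=-0.090000·0.600000=-0.0540; V=0.880000+-0.090000+-0.054000=0.7360
k=7 load: inc=-0.054000, refl=-0.054000·-0.500000=0.0270; V=0.790000+-0.054000+0.027000=0.7630

0 0 source 2.0000
1 2 load 1.0000
2 4 source 0.4000
3 6 load 0.7000
4 8 source 0.8800
5 10 load 0.7900
6 12 source 0.7360
7 14 load 0.7630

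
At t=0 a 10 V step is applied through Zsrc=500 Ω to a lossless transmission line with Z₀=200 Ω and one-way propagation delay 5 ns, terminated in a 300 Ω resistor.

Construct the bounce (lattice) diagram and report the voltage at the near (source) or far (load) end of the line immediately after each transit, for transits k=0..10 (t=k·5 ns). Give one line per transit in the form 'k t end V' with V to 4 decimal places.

Γ_L=0.200000, Γ_S=0.428571; launch V₁=10·200/700=2.857143
k=0 src: V=2.8571
k=1 load: inc=2.857143, refl=2.857143·0.200000=0.5714; V=0.000000+2.857143+0.571429=3.4286
k=2 src: inc=0.571429, refl=0.571429·0.428571=0.2449; V=2.857143+0.571429+0.244898=3.6735
k=3 load: inc=0.244898, refl=0.244898·0.200000=0.0490; V=3.428571+0.244898+0.048980=3.7224
k=4 src: inc=0.048980, refl=0.048980·0.428571=0.0210; V=3.673469+0.048980+0.020991=3.7434
k=5 load: inc=0.020991, refl=0.020991·0.200000=0.0042; V=3.722449+0.020991+0.004198=3.7476
k=6 src: inc=0.004198, refl=0.004198·0.428571=0.0018; V=3.743440+0.004198+0.001799=3.7494
k=7 load: inc=0.001799, refl=0.001799·0.200000=0.0004; V=3.747638+0.001799+0.000360=3.7498
k=8 src: inc=0.000360, refl=0.000360·0.428571=0.0002; V=3.749438+0.000360+0.000154=3.7500
k=9 load: inc=0.000154, refl=0.000154·0.200000=0.0000; V=3.749798+0.000154+0.000031=3.7500
k=10 src: inc=0.000031, refl=0.000031·0.428571=0.0000; V=3.749952+0.000031+0.000013=3.7500

0 0 source 2.8571
1 5 load 3.4286
2 10 source 3.6735
3 15 load 3.7224
4 20 source 3.7434
5 25 load 3.7476
6 30 source 3.7494
7 35 load 3.7498
8 40 source 3.7500
9 45 load 3.7500
10 50 source 3.7500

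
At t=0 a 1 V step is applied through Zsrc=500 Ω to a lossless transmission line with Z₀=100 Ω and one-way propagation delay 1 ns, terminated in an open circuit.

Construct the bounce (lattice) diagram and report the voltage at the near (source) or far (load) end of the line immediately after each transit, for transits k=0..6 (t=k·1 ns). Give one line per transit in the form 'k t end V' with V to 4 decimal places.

Γ_L=1.000000, Γ_S=0.666667; launch V₁=1·100/600=0.166667
k=0 src: V=0.1667
k=1 load: inc=0.166667, refl=0.166667·1.000000=0.1667; V=0.000000+0.166667+0.166667=0.3333
k=2 src: inc=0.166667, refl=0.166667·0.666667=0.1111; V=0.166667+0.166667+0.111111=0.4444
k=3 load: inc=0.111111, refl=0.111111·1.000000=0.1111; V=0.333333+0.111111+0.111111=0.5556
k=4 src: inc=0.111111, refl=0.111111·0.666667=0.0741; V=0.444444+0.111111+0.074074=0.6296
k=5 load: inc=0.074074, refl=0.074074·1.000000=0.0741; V=0.555556+0.074074+0.074074=0.7037
k=6 src: inc=0.074074, refl=0.074074·0.666667=0.0494; V=0.629630+0.074074+0.049383=0.7531

0 0 source 0.1667
1 1 load 0.3333
2 2 source 0.4444
3 3 load 0.5556
4 4 source 0.6296
5 5 load 0.7037
6 6 source 0.7531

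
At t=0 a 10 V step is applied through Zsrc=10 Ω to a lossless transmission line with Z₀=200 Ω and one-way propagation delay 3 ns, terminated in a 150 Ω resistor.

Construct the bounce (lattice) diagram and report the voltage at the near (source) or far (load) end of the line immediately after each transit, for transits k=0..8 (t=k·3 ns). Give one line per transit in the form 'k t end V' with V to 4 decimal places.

Γ_L=-0.142857, Γ_S=-0.904762; launch V₁=10·200/210=9.523810
k=0 src: V=9.5238
k=1 load: inc=9.523810, refl=9.523810·-0.142857=-1.3605; V=0.000000+9.523810+-1.360544=8.1633
k=2 src: inc=-1.360544, refl=-1.360544·-0.904762=1.2310; V=9.523810+-1.360544+1.230969=9.3942
k=3 load: inc=1.230969, refl=1.230969·-0.142857=-0.1759; V=8.163265+1.230969+-0.175853=9.2184
k=4 src: inc=-0.175853, refl=-0.175853·-0.904762=0.1591; V=9.394234+-0.175853+0.159105=9.3775
k=5 load: inc=0.159105, refl=0.159105·-0.142857=-0.0227; V=9.218381+0.159105+-0.022729=9.3548
k=6 src: inc=-0.022729, refl=-0.022729·-0.904762=0.0206; V=9.377486+-0.022729+0.020565=9.3753
k=7 load: inc=0.020565, refl=0.020565·-0.142857=-0.0029; V=9.354757+0.020565+-0.002938=9.3724
k=8 src: inc=-0.002938, refl=-0.002938·-0.904762=0.0027; V=9.375321+-0.002938+0.002658=9.3750

0 0 source 9.5238
1 3 load 8.1633
2 6 source 9.3942
3 9 load 9.2184
4 12 source 9.3775
5 15 load 9.3548
6 18 source 9.3753
7 21 load 9.3724
8 24 source 9.3750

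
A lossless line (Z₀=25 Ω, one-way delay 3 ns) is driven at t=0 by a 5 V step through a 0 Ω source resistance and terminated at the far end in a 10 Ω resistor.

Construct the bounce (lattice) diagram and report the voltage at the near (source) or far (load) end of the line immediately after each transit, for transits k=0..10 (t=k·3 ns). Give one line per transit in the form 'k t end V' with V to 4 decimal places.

Γ_L=-0.428571, Γ_S=-1.000000; launch V₁=5·25/25=5.000000
k=0 src: V=5.0000
k=1 load: inc=5.000000, refl=5.000000·-0.428571=-2.1429; V=0.000000+5.000000+-2.142857=2.8571
k=2 src: inc=-2.142857, refl=-2.142857·-1.000000=2.1429; V=5.000000+-2.142857+2.142857=5.0000
k=3 load: inc=2.142857, refl=2.142857·-0.428571=-0.9184; V=2.857143+2.142857+-0.918367=4.0816
k=4 src: inc=-0.918367, refl=-0.918367·-1.000000=0.9184; V=5.000000+-0.918367+0.918367=5.0000
k=5 load: inc=0.918367, refl=0.918367·-0.428571=-0.3936; V=4.081633+0.918367+-0.393586=4.6064
k=6 src: inc=-0.393586, refl=-0.393586·-1.000000=0.3936; V=5.000000+-0.393586+0.393586=5.0000
k=7 load: inc=0.393586, refl=0.393586·-0.428571=-0.1687; V=4.606414+0.393586+-0.168680=4.8313
k=8 src: inc=-0.168680, refl=-0.168680·-1.000000=0.1687; V=5.000000+-0.168680+0.168680=5.0000
k=9 load: inc=0.168680, refl=0.168680·-0.428571=-0.0723; V=4.831320+0.168680+-0.072291=4.9277
k=10 src: inc=-0.072291, refl=-0.072291·-1.000000=0.0723; V=5.000000+-0.072291+0.072291=5.0000

0 0 source 5.0000
1 3 load 2.8571
2 6 source 5.0000
3 9 load 4.0816
4 12 source 5.0000
5 15 load 4.6064
6 18 source 5.0000
7 21 load 4.8313
8 24 source 5.0000
9 27 load 4.9277
10 30 source 5.0000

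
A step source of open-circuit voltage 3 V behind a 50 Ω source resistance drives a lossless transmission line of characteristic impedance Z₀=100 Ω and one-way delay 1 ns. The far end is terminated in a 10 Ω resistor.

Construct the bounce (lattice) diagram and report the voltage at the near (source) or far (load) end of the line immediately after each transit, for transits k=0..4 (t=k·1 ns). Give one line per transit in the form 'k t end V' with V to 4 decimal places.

0 0 source 2.0000
1 1 load 0.3636
2 2 source 0.9091
3 3 load 0.4628
4 4 source 0.6116

Γ_L=-0.818182, Γ_S=-0.333333; launch V₁=3·100/150=2.000000
k=0 src: V=2.0000
k=1 load: inc=2.000000, refl=2.000000·-0.818182=-1.6364; V=0.000000+2.000000+-1.636364=0.3636
k=2 src: inc=-1.636364, refl=-1.636364·-0.333333=0.5455; V=2.000000+-1.636364+0.545455=0.9091
k=3 load: inc=0.545455, refl=0.545455·-0.818182=-0.4463; V=0.363636+0.545455+-0.446281=0.4628
k=4 src: inc=-0.446281, refl=-0.446281·-0.333333=0.1488; V=0.909091+-0.446281+0.148760=0.6116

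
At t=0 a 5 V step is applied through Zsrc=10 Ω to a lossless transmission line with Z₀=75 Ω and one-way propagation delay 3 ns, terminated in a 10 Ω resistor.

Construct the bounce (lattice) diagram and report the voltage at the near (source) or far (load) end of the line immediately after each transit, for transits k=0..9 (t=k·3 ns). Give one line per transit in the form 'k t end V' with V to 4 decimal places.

0 0 source 4.4118
1 3 load 1.0381
2 6 source 3.6180
3 9 load 1.6451
4 12 source 3.1538
5 15 load 2.0001
6 18 source 2.8823
7 21 load 2.2077
8 24 source 2.7236
9 27 load 2.3290

Γ_L=-0.764706, Γ_S=-0.764706; launch V₁=5·75/85=4.411765
k=0 src: V=4.4118
k=1 load: inc=4.411765, refl=4.411765·-0.764706=-3.3737; V=0.000000+4.411765+-3.373702=1.0381
k=2 src: inc=-3.373702, refl=-3.373702·-0.764706=2.5799; V=4.411765+-3.373702+2.579890=3.6180
k=3 load: inc=2.579890, refl=2.579890·-0.764706=-1.9729; V=1.038062+2.579890+-1.972857=1.6451
k=4 src: inc=-1.972857, refl=-1.972857·-0.764706=1.5087; V=3.617952+-1.972857+1.508655=3.1538
k=5 load: inc=1.508655, refl=1.508655·-0.764706=-1.1537; V=1.645095+1.508655+-1.153678=2.0001
k=6 src: inc=-1.153678, refl=-1.153678·-0.764706=0.8822; V=3.153751+-1.153678+0.882224=2.8823
k=7 load: inc=0.882224, refl=0.882224·-0.764706=-0.6746; V=2.000073+0.882224+-0.674642=2.2077
k=8 src: inc=-0.674642, refl=-0.674642·-0.764706=0.5159; V=2.882297+-0.674642+0.515903=2.7236
k=9 load: inc=0.515903, refl=0.515903·-0.764706=-0.3945; V=2.207655+0.515903+-0.394514=2.3290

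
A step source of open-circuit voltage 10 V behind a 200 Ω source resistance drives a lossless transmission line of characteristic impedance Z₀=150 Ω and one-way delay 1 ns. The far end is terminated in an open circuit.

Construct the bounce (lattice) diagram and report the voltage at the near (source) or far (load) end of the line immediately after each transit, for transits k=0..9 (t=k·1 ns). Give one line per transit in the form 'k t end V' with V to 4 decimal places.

Γ_L=1.000000, Γ_S=0.142857; launch V₁=10·150/350=4.285714
k=0 src: V=4.2857
k=1 load: inc=4.285714, refl=4.285714·1.000000=4.2857; V=0.000000+4.285714+4.285714=8.5714
k=2 src: inc=4.285714, refl=4.285714·0.142857=0.6122; V=4.285714+4.285714+0.612245=9.1837
k=3 load: inc=0.612245, refl=0.612245·1.000000=0.6122; V=8.571429+0.612245+0.612245=9.7959
k=4 src: inc=0.612245, refl=0.612245·0.142857=0.0875; V=9.183673+0.612245+0.087464=9.8834
k=5 load: inc=0.087464, refl=0.087464·1.000000=0.0875; V=9.795918+0.087464+0.087464=9.9708
k=6 src: inc=0.087464, refl=0.087464·0.142857=0.0125; V=9.883382+0.087464+0.012495=9.9833
k=7 load: inc=0.012495, refl=0.012495·1.000000=0.0125; V=9.970845+0.012495+0.012495=9.9958
k=8 src: inc=0.012495, refl=0.012495·0.142857=0.0018; V=9.983340+0.012495+0.001785=9.9976
k=9 load: inc=0.001785, refl=0.001785·1.000000=0.0018; V=9.995835+0.001785+0.001785=9.9994

0 0 source 4.2857
1 1 load 8.5714
2 2 source 9.1837
3 3 load 9.7959
4 4 source 9.8834
5 5 load 9.9708
6 6 source 9.9833
7 7 load 9.9958
8 8 source 9.9976
9 9 load 9.9994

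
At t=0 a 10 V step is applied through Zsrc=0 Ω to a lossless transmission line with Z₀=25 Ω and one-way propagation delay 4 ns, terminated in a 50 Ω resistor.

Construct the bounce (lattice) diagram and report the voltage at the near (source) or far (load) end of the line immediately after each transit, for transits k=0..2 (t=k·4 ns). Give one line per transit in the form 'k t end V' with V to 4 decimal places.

0 0 source 10.0000
1 4 load 13.3333
2 8 source 10.0000

Γ_L=0.333333, Γ_S=-1.000000; launch V₁=10·25/25=10.000000
k=0 src: V=10.0000
k=1 load: inc=10.000000, refl=10.000000·0.333333=3.3333; V=0.000000+10.000000+3.333333=13.3333
k=2 src: inc=3.333333, refl=3.333333·-1.000000=-3.3333; V=10.000000+3.333333+-3.333333=10.0000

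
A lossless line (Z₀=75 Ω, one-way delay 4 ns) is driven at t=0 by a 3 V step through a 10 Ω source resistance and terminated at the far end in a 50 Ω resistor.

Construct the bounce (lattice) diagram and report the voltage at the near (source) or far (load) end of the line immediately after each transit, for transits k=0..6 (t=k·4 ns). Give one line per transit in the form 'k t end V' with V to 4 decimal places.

0 0 source 2.6471
1 4 load 2.1176
2 8 source 2.5225
3 12 load 2.4415
4 16 source 2.5034
5 20 load 2.4911
6 24 source 2.5005

Γ_L=-0.200000, Γ_S=-0.764706; launch V₁=3·75/85=2.647059
k=0 src: V=2.6471
k=1 load: inc=2.647059, refl=2.647059·-0.200000=-0.5294; V=0.000000+2.647059+-0.529412=2.1176
k=2 src: inc=-0.529412, refl=-0.529412·-0.764706=0.4048; V=2.647059+-0.529412+0.404844=2.5225
k=3 load: inc=0.404844, refl=0.404844·-0.200000=-0.0810; V=2.117647+0.404844+-0.080969=2.4415
k=4 src: inc=-0.080969, refl=-0.080969·-0.764706=0.0619; V=2.522491+-0.080969+0.061917=2.5034
k=5 load: inc=0.061917, refl=0.061917·-0.200000=-0.0124; V=2.441522+0.061917+-0.012383=2.4911
k=6 src: inc=-0.012383, refl=-0.012383·-0.764706=0.0095; V=2.503440+-0.012383+0.009470=2.5005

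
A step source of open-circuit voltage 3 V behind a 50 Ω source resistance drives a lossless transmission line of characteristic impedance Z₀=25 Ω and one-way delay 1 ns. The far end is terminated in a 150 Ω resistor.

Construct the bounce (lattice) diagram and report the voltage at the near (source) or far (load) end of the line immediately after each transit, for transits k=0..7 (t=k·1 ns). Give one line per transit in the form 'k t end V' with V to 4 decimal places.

0 0 source 1.0000
1 1 load 1.7143
2 2 source 1.9524
3 3 load 2.1224
4 4 source 2.1791
5 5 load 2.2196
6 6 source 2.2331
7 7 load 2.2428

Γ_L=0.714286, Γ_S=0.333333; launch V₁=3·25/75=1.000000
k=0 src: V=1.0000
k=1 load: inc=1.000000, refl=1.000000·0.714286=0.7143; V=0.000000+1.000000+0.714286=1.7143
k=2 src: inc=0.714286, refl=0.714286·0.333333=0.2381; V=1.000000+0.714286+0.238095=1.9524
k=3 load: inc=0.238095, refl=0.238095·0.714286=0.1701; V=1.714286+0.238095+0.170068=2.1224
k=4 src: inc=0.170068, refl=0.170068·0.333333=0.0567; V=1.952381+0.170068+0.056689=2.1791
k=5 load: inc=0.056689, refl=0.056689·0.714286=0.0405; V=2.122449+0.056689+0.040492=2.2196
k=6 src: inc=0.040492, refl=0.040492·0.333333=0.0135; V=2.179138+0.040492+0.013497=2.2331
k=7 load: inc=0.013497, refl=0.013497·0.714286=0.0096; V=2.219631+0.013497+0.009641=2.2428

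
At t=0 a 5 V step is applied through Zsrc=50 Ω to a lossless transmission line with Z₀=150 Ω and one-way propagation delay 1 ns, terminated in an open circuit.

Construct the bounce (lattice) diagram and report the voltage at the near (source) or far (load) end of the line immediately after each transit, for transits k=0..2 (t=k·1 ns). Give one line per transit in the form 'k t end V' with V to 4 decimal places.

Γ_L=1.000000, Γ_S=-0.500000; launch V₁=5·150/200=3.750000
k=0 src: V=3.7500
k=1 load: inc=3.750000, refl=3.750000·1.000000=3.7500; V=0.000000+3.750000+3.750000=7.5000
k=2 src: inc=3.750000, refl=3.750000·-0.500000=-1.8750; V=3.750000+3.750000+-1.875000=5.6250

0 0 source 3.7500
1 1 load 7.5000
2 2 source 5.6250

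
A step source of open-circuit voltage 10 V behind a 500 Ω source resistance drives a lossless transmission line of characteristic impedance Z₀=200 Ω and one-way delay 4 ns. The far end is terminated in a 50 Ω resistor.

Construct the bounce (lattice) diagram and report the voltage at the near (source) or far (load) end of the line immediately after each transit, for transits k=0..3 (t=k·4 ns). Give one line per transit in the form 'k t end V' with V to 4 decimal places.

0 0 source 2.8571
1 4 load 1.1429
2 8 source 0.4082
3 12 load 0.8490

Γ_L=-0.600000, Γ_S=0.428571; launch V₁=10·200/700=2.857143
k=0 src: V=2.8571
k=1 load: inc=2.857143, refl=2.857143·-0.600000=-1.7143; V=0.000000+2.857143+-1.714286=1.1429
k=2 src: inc=-1.714286, refl=-1.714286·0.428571=-0.7347; V=2.857143+-1.714286+-0.734694=0.4082
k=3 load: inc=-0.734694, refl=-0.734694·-0.600000=0.4408; V=1.142857+-0.734694+0.440816=0.8490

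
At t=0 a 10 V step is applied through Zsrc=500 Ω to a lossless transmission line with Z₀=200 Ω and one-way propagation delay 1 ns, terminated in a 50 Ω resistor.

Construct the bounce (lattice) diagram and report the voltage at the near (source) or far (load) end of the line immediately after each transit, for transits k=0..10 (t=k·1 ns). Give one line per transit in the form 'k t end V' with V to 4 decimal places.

Γ_L=-0.600000, Γ_S=0.428571; launch V₁=10·200/700=2.857143
k=0 src: V=2.8571
k=1 load: inc=2.857143, refl=2.857143·-0.600000=-1.7143; V=0.000000+2.857143+-1.714286=1.1429
k=2 src: inc=-1.714286, refl=-1.714286·0.428571=-0.7347; V=2.857143+-1.714286+-0.734694=0.4082
k=3 load: inc=-0.734694, refl=-0.734694·-0.600000=0.4408; V=1.142857+-0.734694+0.440816=0.8490
k=4 src: inc=0.440816, refl=0.440816·0.428571=0.1889; V=0.408163+0.440816+0.188921=1.0379
k=5 load: inc=0.188921, refl=0.188921·-0.600000=-0.1134; V=0.848980+0.188921+-0.113353=0.9245
k=6 src: inc=-0.113353, refl=-0.113353·0.428571=-0.0486; V=1.037901+-0.113353+-0.048580=0.8760
k=7 load: inc=-0.048580, refl=-0.048580·-0.600000=0.0291; V=0.924548+-0.048580+0.029148=0.9051
k=8 src: inc=0.029148, refl=0.029148·0.428571=0.0125; V=0.875968+0.029148+0.012492=0.9176
k=9 load: inc=0.012492, refl=0.012492·-0.600000=-0.0075; V=0.905116+0.012492+-0.007495=0.9101
k=10 src: inc=-0.007495, refl=-0.007495·0.428571=-0.0032; V=0.917608+-0.007495+-0.003212=0.9069

0 0 source 2.8571
1 1 load 1.1429
2 2 source 0.4082
3 3 load 0.8490
4 4 source 1.0379
5 5 load 0.9245
6 6 source 0.8760
7 7 load 0.9051
8 8 source 0.9176
9 9 load 0.9101
10 10 source 0.9069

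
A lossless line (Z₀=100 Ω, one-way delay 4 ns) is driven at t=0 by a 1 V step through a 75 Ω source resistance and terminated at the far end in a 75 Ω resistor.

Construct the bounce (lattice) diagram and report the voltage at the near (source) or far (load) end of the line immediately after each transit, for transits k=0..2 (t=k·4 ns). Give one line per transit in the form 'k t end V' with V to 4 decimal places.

Γ_L=-0.142857, Γ_S=-0.142857; launch V₁=1·100/175=0.571429
k=0 src: V=0.5714
k=1 load: inc=0.571429, refl=0.571429·-0.142857=-0.0816; V=0.000000+0.571429+-0.081633=0.4898
k=2 src: inc=-0.081633, refl=-0.081633·-0.142857=0.0117; V=0.571429+-0.081633+0.011662=0.5015

0 0 source 0.5714
1 4 load 0.4898
2 8 source 0.5015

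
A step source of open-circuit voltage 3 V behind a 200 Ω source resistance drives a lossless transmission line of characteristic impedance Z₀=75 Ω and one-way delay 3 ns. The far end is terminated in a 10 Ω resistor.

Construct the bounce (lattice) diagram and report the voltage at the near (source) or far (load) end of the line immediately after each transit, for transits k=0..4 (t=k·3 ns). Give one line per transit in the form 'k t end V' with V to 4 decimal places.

Γ_L=-0.764706, Γ_S=0.454545; launch V₁=3·75/275=0.818182
k=0 src: V=0.8182
k=1 load: inc=0.818182, refl=0.818182·-0.764706=-0.6257; V=0.000000+0.818182+-0.625668=0.1925
k=2 src: inc=-0.625668, refl=-0.625668·0.454545=-0.2844; V=0.818182+-0.625668+-0.284395=-0.0919
k=3 load: inc=-0.284395, refl=-0.284395·-0.764706=0.2175; V=0.192513+-0.284395+0.217478=0.1256
k=4 src: inc=0.217478, refl=0.217478·0.454545=0.0989; V=-0.091881+0.217478+0.098854=0.2245

0 0 source 0.8182
1 3 load 0.1925
2 6 source -0.0919
3 9 load 0.1256
4 12 source 0.2245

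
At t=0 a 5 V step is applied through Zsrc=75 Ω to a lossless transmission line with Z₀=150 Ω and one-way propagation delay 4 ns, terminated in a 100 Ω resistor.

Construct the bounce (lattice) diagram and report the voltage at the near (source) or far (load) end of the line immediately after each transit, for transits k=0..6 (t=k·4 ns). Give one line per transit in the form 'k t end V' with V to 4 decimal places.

0 0 source 3.3333
1 4 load 2.6667
2 8 source 2.8889
3 12 load 2.8444
4 16 source 2.8593
5 20 load 2.8563
6 24 source 2.8573

Γ_L=-0.200000, Γ_S=-0.333333; launch V₁=5·150/225=3.333333
k=0 src: V=3.3333
k=1 load: inc=3.333333, refl=3.333333·-0.200000=-0.6667; V=0.000000+3.333333+-0.666667=2.6667
k=2 src: inc=-0.666667, refl=-0.666667·-0.333333=0.2222; V=3.333333+-0.666667+0.222222=2.8889
k=3 load: inc=0.222222, refl=0.222222·-0.200000=-0.0444; V=2.666667+0.222222+-0.044444=2.8444
k=4 src: inc=-0.044444, refl=-0.044444·-0.333333=0.0148; V=2.888889+-0.044444+0.014815=2.8593
k=5 load: inc=0.014815, refl=0.014815·-0.200000=-0.0030; V=2.844444+0.014815+-0.002963=2.8563
k=6 src: inc=-0.002963, refl=-0.002963·-0.333333=0.0010; V=2.859259+-0.002963+0.000988=2.8573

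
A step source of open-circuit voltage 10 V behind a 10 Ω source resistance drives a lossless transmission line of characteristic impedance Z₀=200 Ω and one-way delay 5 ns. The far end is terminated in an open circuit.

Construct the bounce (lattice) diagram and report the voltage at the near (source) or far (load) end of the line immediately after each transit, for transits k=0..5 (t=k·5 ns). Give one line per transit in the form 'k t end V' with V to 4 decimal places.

0 0 source 9.5238
1 5 load 19.0476
2 10 source 10.4308
3 15 load 1.8141
4 20 source 9.6102
5 25 load 17.4063

Γ_L=1.000000, Γ_S=-0.904762; launch V₁=10·200/210=9.523810
k=0 src: V=9.5238
k=1 load: inc=9.523810, refl=9.523810·1.000000=9.5238; V=0.000000+9.523810+9.523810=19.0476
k=2 src: inc=9.523810, refl=9.523810·-0.904762=-8.6168; V=9.523810+9.523810+-8.616780=10.4308
k=3 load: inc=-8.616780, refl=-8.616780·1.000000=-8.6168; V=19.047619+-8.616780+-8.616780=1.8141
k=4 src: inc=-8.616780, refl=-8.616780·-0.904762=7.7961; V=10.430839+-8.616780+7.796134=9.6102
k=5 load: inc=7.796134, refl=7.796134·1.000000=7.7961; V=1.814059+7.796134+7.796134=17.4063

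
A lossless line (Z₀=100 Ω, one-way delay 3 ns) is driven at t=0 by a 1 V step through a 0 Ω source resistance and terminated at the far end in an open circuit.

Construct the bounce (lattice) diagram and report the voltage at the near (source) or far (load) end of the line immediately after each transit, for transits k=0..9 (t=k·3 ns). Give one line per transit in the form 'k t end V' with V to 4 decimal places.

0 0 source 1.0000
1 3 load 2.0000
2 6 source 1.0000
3 9 load 0.0000
4 12 source 1.0000
5 15 load 2.0000
6 18 source 1.0000
7 21 load 0.0000
8 24 source 1.0000
9 27 load 2.0000

Γ_L=1.000000, Γ_S=-1.000000; launch V₁=1·100/100=1.000000
k=0 src: V=1.0000
k=1 load: inc=1.000000, refl=1.000000·1.000000=1.0000; V=0.000000+1.000000+1.000000=2.0000
k=2 src: inc=1.000000, refl=1.000000·-1.000000=-1.0000; V=1.000000+1.000000+-1.000000=1.0000
k=3 load: inc=-1.000000, refl=-1.000000·1.000000=-1.0000; V=2.000000+-1.000000+-1.000000=0.0000
k=4 src: inc=-1.000000, refl=-1.000000·-1.000000=1.0000; V=1.000000+-1.000000+1.000000=1.0000
k=5 load: inc=1.000000, refl=1.000000·1.000000=1.0000; V=0.000000+1.000000+1.000000=2.0000
k=6 src: inc=1.000000, refl=1.000000·-1.000000=-1.0000; V=1.000000+1.000000+-1.000000=1.0000
k=7 load: inc=-1.000000, refl=-1.000000·1.000000=-1.0000; V=2.000000+-1.000000+-1.000000=0.0000
k=8 src: inc=-1.000000, refl=-1.000000·-1.000000=1.0000; V=1.000000+-1.000000+1.000000=1.0000
k=9 load: inc=1.000000, refl=1.000000·1.000000=1.0000; V=0.000000+1.000000+1.000000=2.0000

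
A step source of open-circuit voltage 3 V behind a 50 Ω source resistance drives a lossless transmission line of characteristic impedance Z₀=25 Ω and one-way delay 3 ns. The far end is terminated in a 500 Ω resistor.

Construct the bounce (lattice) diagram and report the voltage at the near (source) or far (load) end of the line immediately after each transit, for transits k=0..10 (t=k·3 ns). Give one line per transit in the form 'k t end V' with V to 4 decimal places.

0 0 source 1.0000
1 3 load 1.9048
2 6 source 2.2063
3 9 load 2.4792
4 12 source 2.5702
5 15 load 2.6525
6 18 source 2.6799
7 21 load 2.7047
8 24 source 2.7130
9 27 load 2.7205
10 30 source 2.7230

Γ_L=0.904762, Γ_S=0.333333; launch V₁=3·25/75=1.000000
k=0 src: V=1.0000
k=1 load: inc=1.000000, refl=1.000000·0.904762=0.9048; V=0.000000+1.000000+0.904762=1.9048
k=2 src: inc=0.904762, refl=0.904762·0.333333=0.3016; V=1.000000+0.904762+0.301587=2.2063
k=3 load: inc=0.301587, refl=0.301587·0.904762=0.2729; V=1.904762+0.301587+0.272865=2.4792
k=4 src: inc=0.272865, refl=0.272865·0.333333=0.0910; V=2.206349+0.272865+0.090955=2.5702
k=5 load: inc=0.090955, refl=0.090955·0.904762=0.0823; V=2.479214+0.090955+0.082293=2.6525
k=6 src: inc=0.082293, refl=0.082293·0.333333=0.0274; V=2.570169+0.082293+0.027431=2.6799
k=7 load: inc=0.027431, refl=0.027431·0.904762=0.0248; V=2.652461+0.027431+0.024818=2.7047
k=8 src: inc=0.024818, refl=0.024818·0.333333=0.0083; V=2.679892+0.024818+0.008273=2.7130
k=9 load: inc=0.008273, refl=0.008273·0.904762=0.0075; V=2.704711+0.008273+0.007485=2.7205
k=10 src: inc=0.007485, refl=0.007485·0.333333=0.0025; V=2.712983+0.007485+0.002495=2.7230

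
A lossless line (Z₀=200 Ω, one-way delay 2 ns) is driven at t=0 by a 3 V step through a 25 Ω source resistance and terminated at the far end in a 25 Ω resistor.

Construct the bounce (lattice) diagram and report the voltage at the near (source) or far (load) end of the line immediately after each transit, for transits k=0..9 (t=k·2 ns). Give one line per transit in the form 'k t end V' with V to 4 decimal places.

0 0 source 2.6667
1 2 load 0.5926
2 4 source 2.2058
3 6 load 0.9511
4 8 source 1.9269
5 10 load 1.1679
6 12 source 1.7583
7 14 load 1.2991
8 16 source 1.6562
9 18 load 1.3785

Γ_L=-0.777778, Γ_S=-0.777778; launch V₁=3·200/225=2.666667
k=0 src: V=2.6667
k=1 load: inc=2.666667, refl=2.666667·-0.777778=-2.0741; V=0.000000+2.666667+-2.074074=0.5926
k=2 src: inc=-2.074074, refl=-2.074074·-0.777778=1.6132; V=2.666667+-2.074074+1.613169=2.2058
k=3 load: inc=1.613169, refl=1.613169·-0.777778=-1.2547; V=0.592593+1.613169+-1.254687=0.9511
k=4 src: inc=-1.254687, refl=-1.254687·-0.777778=0.9759; V=2.205761+-1.254687+0.975867=1.9269
k=5 load: inc=0.975867, refl=0.975867·-0.777778=-0.7590; V=0.951075+0.975867+-0.759008=1.1679
k=6 src: inc=-0.759008, refl=-0.759008·-0.777778=0.5903; V=1.926942+-0.759008+0.590340=1.7583
k=7 load: inc=0.590340, refl=0.590340·-0.777778=-0.4592; V=1.167934+0.590340+-0.459153=1.2991
k=8 src: inc=-0.459153, refl=-0.459153·-0.777778=0.3571; V=1.758274+-0.459153+0.357119=1.6562
k=9 load: inc=0.357119, refl=0.357119·-0.777778=-0.2778; V=1.299121+0.357119+-0.277759=1.3785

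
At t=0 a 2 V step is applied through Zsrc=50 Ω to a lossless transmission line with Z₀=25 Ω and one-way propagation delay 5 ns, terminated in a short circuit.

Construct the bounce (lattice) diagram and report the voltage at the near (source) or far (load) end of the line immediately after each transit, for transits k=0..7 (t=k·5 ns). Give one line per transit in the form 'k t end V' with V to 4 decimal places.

Γ_L=-1.000000, Γ_S=0.333333; launch V₁=2·25/75=0.666667
k=0 src: V=0.6667
k=1 load: inc=0.666667, refl=0.666667·-1.000000=-0.6667; V=0.000000+0.666667+-0.666667=0.0000
k=2 src: inc=-0.666667, refl=-0.666667·0.333333=-0.2222; V=0.666667+-0.666667+-0.222222=-0.2222
k=3 load: inc=-0.222222, refl=-0.222222·-1.000000=0.2222; V=0.000000+-0.222222+0.222222=0.0000
k=4 src: inc=0.222222, refl=0.222222·0.333333=0.0741; V=-0.222222+0.222222+0.074074=0.0741
k=5 load: inc=0.074074, refl=0.074074·-1.000000=-0.0741; V=0.000000+0.074074+-0.074074=0.0000
k=6 src: inc=-0.074074, refl=-0.074074·0.333333=-0.0247; V=0.074074+-0.074074+-0.024691=-0.0247
k=7 load: inc=-0.024691, refl=-0.024691·-1.000000=0.0247; V=0.000000+-0.024691+0.024691=0.0000

0 0 source 0.6667
1 5 load 0.0000
2 10 source -0.2222
3 15 load 0.0000
4 20 source 0.0741
5 25 load 0.0000
6 30 source -0.0247
7 35 load 0.0000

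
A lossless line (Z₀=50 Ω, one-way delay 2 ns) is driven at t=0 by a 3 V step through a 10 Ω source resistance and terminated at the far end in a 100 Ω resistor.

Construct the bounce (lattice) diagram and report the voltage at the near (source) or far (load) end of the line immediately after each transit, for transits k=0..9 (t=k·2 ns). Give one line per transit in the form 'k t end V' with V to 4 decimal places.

0 0 source 2.5000
1 2 load 3.3333
2 4 source 2.7778
3 6 load 2.5926
4 8 source 2.7160
5 10 load 2.7572
6 12 source 2.7298
7 14 load 2.7206
8 16 source 2.7267
9 18 load 2.7288

Γ_L=0.333333, Γ_S=-0.666667; launch V₁=3·50/60=2.500000
k=0 src: V=2.5000
k=1 load: inc=2.500000, refl=2.500000·0.333333=0.8333; V=0.000000+2.500000+0.833333=3.3333
k=2 src: inc=0.833333, refl=0.833333·-0.666667=-0.5556; V=2.500000+0.833333+-0.555556=2.7778
k=3 load: inc=-0.555556, refl=-0.555556·0.333333=-0.1852; V=3.333333+-0.555556+-0.185185=2.5926
k=4 src: inc=-0.185185, refl=-0.185185·-0.666667=0.1235; V=2.777778+-0.185185+0.123457=2.7160
k=5 load: inc=0.123457, refl=0.123457·0.333333=0.0412; V=2.592593+0.123457+0.041152=2.7572
k=6 src: inc=0.041152, refl=0.041152·-0.666667=-0.0274; V=2.716049+0.041152+-0.027435=2.7298
k=7 load: inc=-0.027435, refl=-0.027435·0.333333=-0.0091; V=2.757202+-0.027435+-0.009145=2.7206
k=8 src: inc=-0.009145, refl=-0.009145·-0.666667=0.0061; V=2.729767+-0.009145+0.006097=2.7267
k=9 load: inc=0.006097, refl=0.006097·0.333333=0.0020; V=2.720622+0.006097+0.002032=2.7288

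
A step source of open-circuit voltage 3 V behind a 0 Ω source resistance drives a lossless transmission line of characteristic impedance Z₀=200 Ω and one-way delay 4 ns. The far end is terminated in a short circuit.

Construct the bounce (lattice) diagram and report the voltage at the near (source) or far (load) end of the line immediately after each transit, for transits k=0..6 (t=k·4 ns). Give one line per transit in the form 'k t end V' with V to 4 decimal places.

0 0 source 3.0000
1 4 load 0.0000
2 8 source 3.0000
3 12 load 0.0000
4 16 source 3.0000
5 20 load 0.0000
6 24 source 3.0000

Γ_L=-1.000000, Γ_S=-1.000000; launch V₁=3·200/200=3.000000
k=0 src: V=3.0000
k=1 load: inc=3.000000, refl=3.000000·-1.000000=-3.0000; V=0.000000+3.000000+-3.000000=0.0000
k=2 src: inc=-3.000000, refl=-3.000000·-1.000000=3.0000; V=3.000000+-3.000000+3.000000=3.0000
k=3 load: inc=3.000000, refl=3.000000·-1.000000=-3.0000; V=0.000000+3.000000+-3.000000=0.0000
k=4 src: inc=-3.000000, refl=-3.000000·-1.000000=3.0000; V=3.000000+-3.000000+3.000000=3.0000
k=5 load: inc=3.000000, refl=3.000000·-1.000000=-3.0000; V=0.000000+3.000000+-3.000000=0.0000
k=6 src: inc=-3.000000, refl=-3.000000·-1.000000=3.0000; V=3.000000+-3.000000+3.000000=3.0000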